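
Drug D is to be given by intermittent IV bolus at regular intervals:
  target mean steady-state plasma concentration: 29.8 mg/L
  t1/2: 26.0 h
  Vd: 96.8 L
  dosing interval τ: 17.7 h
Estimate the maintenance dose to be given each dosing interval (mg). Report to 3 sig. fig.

k = ln2 / t½ = 0.693147 / 26.0 = 0.02666 h⁻¹
CL = k × Vd = 0.02666 × 96.8 = 2.581 L/h
At steady state, Dose/τ = Css × CL.
Dose = Css × CL × τ = 29.8 × 2.581 × 17.7 = 1361 mg

1360 mg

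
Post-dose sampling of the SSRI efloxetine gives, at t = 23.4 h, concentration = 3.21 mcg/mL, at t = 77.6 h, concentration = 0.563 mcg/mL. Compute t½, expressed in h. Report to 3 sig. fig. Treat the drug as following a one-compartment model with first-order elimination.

k = ln(C₁/C₂) / (t₂ − t₁) = ln(3.21/0.563) / (77.6 − 23.4)
  = 1.741 / 54.20 = 0.03212 h⁻¹
t½ = ln2 / k = 0.693147 / 0.03212 = 21.58 h

21.6 h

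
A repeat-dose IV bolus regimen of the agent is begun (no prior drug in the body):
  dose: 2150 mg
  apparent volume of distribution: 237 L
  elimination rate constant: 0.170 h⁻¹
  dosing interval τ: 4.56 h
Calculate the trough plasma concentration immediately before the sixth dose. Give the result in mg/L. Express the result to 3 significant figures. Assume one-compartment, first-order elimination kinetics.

7.59 mg/L

C₀ per dose = Dose / Vd = 2150 / 237 = 9.072 mg/L
Fraction remaining after one interval: r = e^(−kτ) = e^(−0.1700 × 4.56) = 0.4606
Before dose 6, 5 doses have been given (aged 1τ, 2τ, 3τ, 4τ, 5τ).
C_trough = C₀ × (r + r² + … + r^5) = C₀ × r(1−r^5)/(1−r)
        = 9.072 × 0.4606 × (1 − 0.02073) / (1 − 0.4606) = 7.586 mg/L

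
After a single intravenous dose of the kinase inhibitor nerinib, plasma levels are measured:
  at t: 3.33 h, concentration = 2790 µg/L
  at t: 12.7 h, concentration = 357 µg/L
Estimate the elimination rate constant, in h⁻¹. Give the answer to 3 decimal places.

0.219 h⁻¹

k = ln(C₁/C₂) / (t₂ − t₁) = ln(2790/357) / (12.7 − 3.33)
  = 2.056 / 9.370 = 0.2194 h⁻¹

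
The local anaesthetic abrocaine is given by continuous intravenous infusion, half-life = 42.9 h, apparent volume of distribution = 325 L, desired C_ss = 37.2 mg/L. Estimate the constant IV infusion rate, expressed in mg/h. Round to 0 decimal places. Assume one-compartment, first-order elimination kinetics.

195 mg/h

k = ln2 / t½ = 0.693147 / 42.9 = 0.01616 h⁻¹
CL = k × Vd = 0.01616 × 325 = 5.252 L/h
At steady state, infusion rate R₀ = Css × CL = 37.2 × 5.252 = 195.4 mg/h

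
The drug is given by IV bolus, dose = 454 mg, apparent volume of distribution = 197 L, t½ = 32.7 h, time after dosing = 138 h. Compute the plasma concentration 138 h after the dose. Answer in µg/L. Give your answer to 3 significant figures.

C₀ = Dose / Vd = 454.0 / 197 = 2.305 mg/L
k = ln2 / t½ = 0.693147 / 32.7 = 0.02120 h⁻¹
C = C₀ · e^(−k·t) = 2.305 × e^(−0.02120 × 138)
  = 2.305 × 0.05363 = 0.1236 mg/L
Convert: 0.1236 mg/L × 1000 = 123.6 µg/L

124 µg/L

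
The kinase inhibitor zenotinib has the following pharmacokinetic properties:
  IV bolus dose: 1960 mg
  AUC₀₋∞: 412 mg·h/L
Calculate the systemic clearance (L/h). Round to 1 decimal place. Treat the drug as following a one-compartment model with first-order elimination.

CL = Dose / AUC = 1960 / 412 = 4.757 L/h

4.8 L/h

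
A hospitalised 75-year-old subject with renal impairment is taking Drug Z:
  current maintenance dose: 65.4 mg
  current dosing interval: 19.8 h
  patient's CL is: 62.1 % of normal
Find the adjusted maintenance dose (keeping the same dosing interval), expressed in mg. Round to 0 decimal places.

41 mg

To keep the same average steady-state level, dosing rate must scale with clearance.
CL ratio = 62.1 / 100 = 0.6210
New dose (same interval) = 65.4 × 0.6210 = 40.61 mg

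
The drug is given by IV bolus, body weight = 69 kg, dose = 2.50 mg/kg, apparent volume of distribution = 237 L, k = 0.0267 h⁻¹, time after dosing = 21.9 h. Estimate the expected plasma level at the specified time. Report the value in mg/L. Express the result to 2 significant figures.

0.41 mg/L

Total dose = 2.50 × 69 = 172.5 mg
C₀ = Dose / Vd = 172.5 / 237 = 0.7278 mg/L
C = C₀ · e^(−k·t) = 0.7278 × e^(−0.02670 × 21.9)
  = 0.7278 × 0.5573 = 0.4056 mg/L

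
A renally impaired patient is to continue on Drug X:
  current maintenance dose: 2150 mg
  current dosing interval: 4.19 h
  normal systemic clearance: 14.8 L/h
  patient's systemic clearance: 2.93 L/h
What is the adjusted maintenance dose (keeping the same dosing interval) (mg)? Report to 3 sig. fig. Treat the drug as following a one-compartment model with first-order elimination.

426 mg

To keep the same average steady-state level, dosing rate must scale with clearance.
CL ratio = 2.93 / 14.8 = 0.1980
New dose (same interval) = 2150 × 0.1980 = 425.7 mg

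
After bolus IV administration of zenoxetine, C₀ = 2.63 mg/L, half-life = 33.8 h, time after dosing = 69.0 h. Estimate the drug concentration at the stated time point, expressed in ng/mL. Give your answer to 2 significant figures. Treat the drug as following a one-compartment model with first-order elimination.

k = ln2 / t½ = 0.693147 / 33.8 = 0.02051 h⁻¹
C = C₀ · e^(−k·t) = 2.630 × e^(−0.02051 × 69.0)
  = 2.630 × 0.2429 = 0.6388 mg/L
Convert: 0.6388 mg/L × 1000 = 638.8 ng/mL

640 ng/mL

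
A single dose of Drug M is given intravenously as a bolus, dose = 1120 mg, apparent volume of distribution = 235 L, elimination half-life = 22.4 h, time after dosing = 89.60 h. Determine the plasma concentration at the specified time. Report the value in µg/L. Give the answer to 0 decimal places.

C₀ = Dose / Vd = 1120 / 235 = 4.766 mg/L
k = ln2 / t½ = 0.693147 / 22.4 = 0.03094 h⁻¹
t / t½ = 89.60 / 22.4 = 4 half-lives
C = C₀ × (1/2)^4 = 4.766 × 0.06250 = 0.2979 mg/L
Convert: 0.2979 mg/L × 1000 = 297.9 µg/L

298 µg/L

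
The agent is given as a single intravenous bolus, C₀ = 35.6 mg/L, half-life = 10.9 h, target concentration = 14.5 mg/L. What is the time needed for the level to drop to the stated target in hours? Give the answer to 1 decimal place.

k = ln2 / t½ = 0.693147 / 10.9 = 0.06359 h⁻¹
t = ln(C₀ / C) / k = ln(35.60 / 14.5) / 0.06359
  = ln(2.455) / 0.06359 = 0.8981 / 0.06359 = 14.12 h

14.1 h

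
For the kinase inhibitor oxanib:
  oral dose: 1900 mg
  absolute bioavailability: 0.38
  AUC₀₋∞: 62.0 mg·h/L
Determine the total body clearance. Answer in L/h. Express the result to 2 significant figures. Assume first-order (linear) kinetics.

CL = F·Dose / AUC = 0.38 × 1900 / 62.0 = 11.65 L/h

12 L/h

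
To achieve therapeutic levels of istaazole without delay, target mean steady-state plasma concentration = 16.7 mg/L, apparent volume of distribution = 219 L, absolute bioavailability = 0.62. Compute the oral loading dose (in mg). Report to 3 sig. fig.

5900 mg

LD = Css × Vd / F = 16.7 × 219 / 0.62 = 5899 mg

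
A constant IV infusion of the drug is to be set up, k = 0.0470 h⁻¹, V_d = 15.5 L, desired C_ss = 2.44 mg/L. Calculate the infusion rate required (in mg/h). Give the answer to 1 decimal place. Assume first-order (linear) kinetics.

1.8 mg/h

CL = k × Vd = 0.04700 × 15.5 = 0.7285 L/h
At steady state, infusion rate R₀ = Css × CL = 2.44 × 0.7285 = 1.778 mg/h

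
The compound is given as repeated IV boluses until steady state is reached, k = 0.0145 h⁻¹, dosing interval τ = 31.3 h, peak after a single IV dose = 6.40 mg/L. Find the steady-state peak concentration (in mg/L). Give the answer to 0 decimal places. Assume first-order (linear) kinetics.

e^(−kτ) = e^(−0.01450 × 31.3) = 0.6352
Accumulation ratio R = 1 / (1 − e^(−kτ)) = 1 / (1 − 0.6352) = 2.741
Steady-state peak = C₀ × R = 6.40 × 2.741 = 17.54 mg/L

18 mg/L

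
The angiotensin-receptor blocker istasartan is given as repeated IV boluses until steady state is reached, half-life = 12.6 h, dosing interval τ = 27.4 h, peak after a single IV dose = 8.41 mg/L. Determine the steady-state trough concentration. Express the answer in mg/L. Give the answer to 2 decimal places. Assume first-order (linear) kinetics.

2.39 mg/L

k = ln2 / t½ = 0.693147 / 12.6 = 0.05501 h⁻¹
e^(−kτ) = e^(−0.05501 × 27.4) = 0.2215
Accumulation ratio R = 1 / (1 − e^(−kτ)) = 1 / (1 − 0.2215) = 1.285
Steady-state trough = C₀ × R × e^(−kτ) = 8.41 × 1.285 × 0.2215 = 2.394 mg/L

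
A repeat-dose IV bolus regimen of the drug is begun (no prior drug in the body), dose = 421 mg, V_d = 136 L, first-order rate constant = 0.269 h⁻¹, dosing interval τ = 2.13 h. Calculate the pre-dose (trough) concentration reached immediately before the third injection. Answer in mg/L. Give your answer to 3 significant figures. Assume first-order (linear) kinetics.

2.73 mg/L

C₀ per dose = Dose / Vd = 421 / 136 = 3.096 mg/L
Fraction remaining after one interval: r = e^(−kτ) = e^(−0.2690 × 2.13) = 0.5638
Before dose 3, 2 doses have been given (aged 1τ, 2τ).
C_trough = C₀ × (r + r²) = 3.096 × (0.5638 + 0.3179) = 2.730 mg/L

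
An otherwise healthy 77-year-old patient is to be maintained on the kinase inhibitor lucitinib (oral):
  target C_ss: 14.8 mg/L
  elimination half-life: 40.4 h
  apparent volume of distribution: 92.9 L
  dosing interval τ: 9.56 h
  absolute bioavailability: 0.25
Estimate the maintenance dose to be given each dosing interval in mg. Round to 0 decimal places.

902 mg

k = ln2 / t½ = 0.693147 / 40.4 = 0.01716 h⁻¹
CL = k × Vd = 0.01716 × 92.9 = 1.594 L/h
At steady state, F × (Dose/τ) = Css × CL.
Dose = Css × CL × τ / F = 14.8 × 1.594 × 9.56 / 0.25 = 902.1 mg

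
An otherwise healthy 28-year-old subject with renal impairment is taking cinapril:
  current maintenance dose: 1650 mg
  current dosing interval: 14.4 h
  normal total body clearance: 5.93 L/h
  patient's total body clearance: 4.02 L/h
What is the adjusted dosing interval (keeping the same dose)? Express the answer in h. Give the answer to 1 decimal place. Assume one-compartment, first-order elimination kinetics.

To keep the same average steady-state level, dosing rate must scale with clearance.
CL ratio = 4.02 / 5.93 = 0.6779
New interval (same dose) = 14.4 / 0.6779 = 21.24 h

21.2 h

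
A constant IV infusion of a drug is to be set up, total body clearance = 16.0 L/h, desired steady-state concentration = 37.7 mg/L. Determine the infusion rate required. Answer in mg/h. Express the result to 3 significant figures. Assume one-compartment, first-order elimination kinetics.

At steady state, infusion rate R₀ = Css × CL = 37.7 × 16.00 = 603.2 mg/h

603 mg/h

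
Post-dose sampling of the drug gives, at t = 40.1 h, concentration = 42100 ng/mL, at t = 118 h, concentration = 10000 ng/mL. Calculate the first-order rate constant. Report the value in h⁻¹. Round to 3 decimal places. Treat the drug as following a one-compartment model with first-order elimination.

k = ln(C₁/C₂) / (t₂ − t₁) = ln(42100/10000) / (118 − 40.1)
  = 1.437 / 77.90 = 0.01845 h⁻¹

0.018 h⁻¹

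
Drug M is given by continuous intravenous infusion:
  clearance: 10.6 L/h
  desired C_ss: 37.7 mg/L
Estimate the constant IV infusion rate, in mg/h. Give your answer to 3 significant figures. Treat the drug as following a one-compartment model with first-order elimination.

At steady state, infusion rate R₀ = Css × CL = 37.7 × 10.60 = 399.6 mg/h

400 mg/h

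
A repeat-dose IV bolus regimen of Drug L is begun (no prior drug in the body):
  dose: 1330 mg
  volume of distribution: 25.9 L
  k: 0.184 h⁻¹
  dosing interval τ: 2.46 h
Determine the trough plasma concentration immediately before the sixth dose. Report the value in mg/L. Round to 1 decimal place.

80.4 mg/L

C₀ per dose = Dose / Vd = 1330 / 25.9 = 51.35 mg/L
Fraction remaining after one interval: r = e^(−kτ) = e^(−0.1840 × 2.46) = 0.6359
Before dose 6, 5 doses have been given (aged 1τ, 2τ, 3τ, 4τ, 5τ).
C_trough = C₀ × (r + r² + … + r^5) = C₀ × r(1−r^5)/(1−r)
        = 51.35 × 0.6359 × (1 − 0.1040) / (1 − 0.6359) = 80.36 mg/L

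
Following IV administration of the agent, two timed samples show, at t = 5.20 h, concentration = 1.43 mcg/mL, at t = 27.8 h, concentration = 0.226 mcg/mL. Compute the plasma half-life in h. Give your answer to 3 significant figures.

8.49 h

k = ln(C₁/C₂) / (t₂ − t₁) = ln(1.43/0.226) / (27.8 − 5.20)
  = 1.845 / 22.60 = 0.08164 h⁻¹
t½ = ln2 / k = 0.693147 / 0.08164 = 8.490 h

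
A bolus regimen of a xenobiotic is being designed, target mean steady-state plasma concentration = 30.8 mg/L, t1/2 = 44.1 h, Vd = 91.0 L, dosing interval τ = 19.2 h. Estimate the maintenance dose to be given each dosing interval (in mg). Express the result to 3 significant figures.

k = ln2 / t½ = 0.693147 / 44.1 = 0.01572 h⁻¹
CL = k × Vd = 0.01572 × 91.0 = 1.431 L/h
At steady state, Dose/τ = Css × CL.
Dose = Css × CL × τ = 30.8 × 1.431 × 19.2 = 846.2 mg

846 mg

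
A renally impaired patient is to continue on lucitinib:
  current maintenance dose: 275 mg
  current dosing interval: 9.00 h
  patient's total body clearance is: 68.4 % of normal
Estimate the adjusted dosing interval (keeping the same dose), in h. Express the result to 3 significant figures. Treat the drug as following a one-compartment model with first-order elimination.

13.2 h

To keep the same average steady-state level, dosing rate must scale with clearance.
CL ratio = 68.4 / 100 = 0.6840
New interval (same dose) = 9.00 / 0.6840 = 13.16 h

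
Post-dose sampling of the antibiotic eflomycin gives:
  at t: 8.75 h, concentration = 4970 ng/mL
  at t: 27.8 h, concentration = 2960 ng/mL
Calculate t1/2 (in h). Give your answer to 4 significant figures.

25.48 h

k = ln(C₁/C₂) / (t₂ − t₁) = ln(4970/2960) / (27.8 − 8.75)
  = 0.5182 / 19.05 = 0.02720 h⁻¹
t½ = ln2 / k = 0.693147 / 0.02720 = 25.48 h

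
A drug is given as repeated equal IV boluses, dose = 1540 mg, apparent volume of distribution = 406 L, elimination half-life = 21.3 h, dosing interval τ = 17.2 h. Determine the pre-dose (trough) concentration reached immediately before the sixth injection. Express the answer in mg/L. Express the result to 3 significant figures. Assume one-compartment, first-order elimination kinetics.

C₀ per dose = Dose / Vd = 1540 / 406 = 3.793 mg/L
k = ln2 / t½ = 0.693147 / 21.3 = 0.03254 h⁻¹
Fraction remaining after one interval: r = e^(−kτ) = e^(−0.03254 × 17.2) = 0.5714
Before dose 6, 5 doses have been given (aged 1τ, 2τ, 3τ, 4τ, 5τ).
C_trough = C₀ × (r + r² + … + r^5) = C₀ × r(1−r^5)/(1−r)
        = 3.793 × 0.5714 × (1 − 0.06091) / (1 − 0.5714) = 4.749 mg/L

4.75 mg/L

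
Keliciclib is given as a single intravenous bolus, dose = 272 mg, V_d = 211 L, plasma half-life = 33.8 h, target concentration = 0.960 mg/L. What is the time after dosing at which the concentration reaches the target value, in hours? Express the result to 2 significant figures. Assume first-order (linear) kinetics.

C₀ = Dose / Vd = 272.0 / 211 = 1.289 mg/L
k = ln2 / t½ = 0.693147 / 33.8 = 0.02051 h⁻¹
t = ln(C₀ / C) / k = ln(1.289 / 0.960) / 0.02051
  = ln(1.343) / 0.02051 = 0.2949 / 0.02051 = 14.38 h

14 h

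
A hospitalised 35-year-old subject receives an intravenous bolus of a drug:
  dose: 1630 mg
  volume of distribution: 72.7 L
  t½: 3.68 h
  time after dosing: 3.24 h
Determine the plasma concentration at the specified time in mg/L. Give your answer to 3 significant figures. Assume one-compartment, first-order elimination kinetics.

12.2 mg/L

C₀ = Dose / Vd = 1630 / 72.7 = 22.42 mg/L
k = ln2 / t½ = 0.693147 / 3.68 = 0.1884 h⁻¹
C = C₀ · e^(−k·t) = 22.42 × e^(−0.1884 × 3.24)
  = 22.42 × 0.5431 = 12.18 mg/L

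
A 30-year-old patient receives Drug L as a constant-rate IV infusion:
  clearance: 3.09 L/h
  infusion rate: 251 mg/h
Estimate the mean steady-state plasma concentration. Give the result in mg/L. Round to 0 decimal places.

At steady state Css = R₀ / CL = 251 / 3.090 = 81.23 mg/L

81 mg/L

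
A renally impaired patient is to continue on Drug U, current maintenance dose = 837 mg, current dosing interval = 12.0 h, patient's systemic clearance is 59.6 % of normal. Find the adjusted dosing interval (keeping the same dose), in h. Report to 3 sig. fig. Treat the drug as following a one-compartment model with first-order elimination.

20.1 h

To keep the same average steady-state level, dosing rate must scale with clearance.
CL ratio = 59.6 / 100 = 0.5960
New interval (same dose) = 12.0 / 0.5960 = 20.13 h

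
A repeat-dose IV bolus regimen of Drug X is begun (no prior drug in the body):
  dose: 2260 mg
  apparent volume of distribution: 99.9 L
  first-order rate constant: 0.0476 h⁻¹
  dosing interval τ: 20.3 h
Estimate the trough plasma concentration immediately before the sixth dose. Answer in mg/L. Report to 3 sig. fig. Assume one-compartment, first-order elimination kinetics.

C₀ per dose = Dose / Vd = 2260 / 99.9 = 22.62 mg/L
Fraction remaining after one interval: r = e^(−kτ) = e^(−0.04760 × 20.3) = 0.3805
Before dose 6, 5 doses have been given (aged 1τ, 2τ, 3τ, 4τ, 5τ).
C_trough = C₀ × (r + r² + … + r^5) = C₀ × r(1−r^5)/(1−r)
        = 22.62 × 0.3805 × (1 − 0.007976) / (1 − 0.3805) = 13.78 mg/L

13.8 mg/L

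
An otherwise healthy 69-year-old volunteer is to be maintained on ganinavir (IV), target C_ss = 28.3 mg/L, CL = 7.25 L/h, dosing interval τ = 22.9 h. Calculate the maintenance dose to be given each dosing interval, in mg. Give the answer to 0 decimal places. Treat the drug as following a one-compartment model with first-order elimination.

4699 mg

At steady state, Dose/τ = Css × CL.
Dose = Css × CL × τ = 28.3 × 7.250 × 22.9 = 4699 mg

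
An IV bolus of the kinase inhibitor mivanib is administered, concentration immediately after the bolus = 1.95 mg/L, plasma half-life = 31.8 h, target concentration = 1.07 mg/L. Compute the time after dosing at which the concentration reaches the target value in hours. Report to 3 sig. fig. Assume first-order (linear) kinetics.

k = ln2 / t½ = 0.693147 / 31.8 = 0.02180 h⁻¹
t = ln(C₀ / C) / k = ln(1.950 / 1.07) / 0.02180
  = ln(1.822) / 0.02180 = 0.5999 / 0.02180 = 27.52 h

27.5 h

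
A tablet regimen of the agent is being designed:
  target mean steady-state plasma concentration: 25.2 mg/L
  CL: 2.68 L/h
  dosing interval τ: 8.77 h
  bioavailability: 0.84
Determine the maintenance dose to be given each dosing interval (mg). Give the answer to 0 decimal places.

705 mg

At steady state, F × (Dose/τ) = Css × CL.
Dose = Css × CL × τ / F = 25.2 × 2.680 × 8.77 / 0.84 = 705.1 mg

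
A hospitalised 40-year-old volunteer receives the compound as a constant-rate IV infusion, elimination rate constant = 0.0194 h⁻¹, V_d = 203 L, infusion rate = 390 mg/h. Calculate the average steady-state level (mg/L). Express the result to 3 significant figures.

CL = k × Vd = 0.01940 × 203 = 3.938 L/h
At steady state Css = R₀ / CL = 390 / 3.938 = 99.04 mg/L

99.0 mg/L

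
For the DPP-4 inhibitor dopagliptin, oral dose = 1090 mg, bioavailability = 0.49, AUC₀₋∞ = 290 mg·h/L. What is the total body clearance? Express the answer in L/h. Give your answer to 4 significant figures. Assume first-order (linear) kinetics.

CL = F·Dose / AUC = 0.49 × 1090 / 290 = 1.842 L/h

1.842 L/h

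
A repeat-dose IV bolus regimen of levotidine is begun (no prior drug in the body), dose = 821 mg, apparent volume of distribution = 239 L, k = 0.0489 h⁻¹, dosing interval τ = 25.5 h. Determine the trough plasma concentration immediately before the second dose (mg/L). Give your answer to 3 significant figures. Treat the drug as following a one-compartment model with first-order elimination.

C₀ per dose = Dose / Vd = 821 / 239 = 3.435 mg/L
Fraction remaining after one interval: r = e^(−kτ) = e^(−0.04890 × 25.5) = 0.2874
Before dose 2, 1 dose has been given (aged 1τ).
C_trough = C₀ × r = 3.435 × 0.2874 = 0.9872 mg/L

0.987 mg/L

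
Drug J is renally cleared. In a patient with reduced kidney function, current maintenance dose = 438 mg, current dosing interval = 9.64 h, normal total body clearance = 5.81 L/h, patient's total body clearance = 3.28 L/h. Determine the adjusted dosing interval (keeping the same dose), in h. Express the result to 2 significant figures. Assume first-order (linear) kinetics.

17 h

To keep the same average steady-state level, dosing rate must scale with clearance.
CL ratio = 3.28 / 5.81 = 0.5645
New interval (same dose) = 9.64 / 0.5645 = 17.08 h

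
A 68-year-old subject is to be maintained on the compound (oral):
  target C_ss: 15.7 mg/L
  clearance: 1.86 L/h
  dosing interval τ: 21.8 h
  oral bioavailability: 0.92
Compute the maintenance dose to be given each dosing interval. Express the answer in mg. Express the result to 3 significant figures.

At steady state, F × (Dose/τ) = Css × CL.
Dose = Css × CL × τ / F = 15.7 × 1.860 × 21.8 / 0.92 = 692.0 mg

692 mg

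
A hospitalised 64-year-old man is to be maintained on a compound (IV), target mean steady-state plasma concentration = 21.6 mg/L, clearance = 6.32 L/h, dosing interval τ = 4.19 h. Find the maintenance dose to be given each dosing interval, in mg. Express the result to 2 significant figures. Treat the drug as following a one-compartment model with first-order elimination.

At steady state, Dose/τ = Css × CL.
Dose = Css × CL × τ = 21.6 × 6.320 × 4.19 = 572.0 mg

570 mg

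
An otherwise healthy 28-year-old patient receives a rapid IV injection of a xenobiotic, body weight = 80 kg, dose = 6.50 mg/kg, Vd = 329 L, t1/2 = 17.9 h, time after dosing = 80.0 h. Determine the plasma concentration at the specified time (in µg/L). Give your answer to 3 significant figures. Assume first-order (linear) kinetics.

Total dose = 6.50 × 80 = 520.0 mg
C₀ = Dose / Vd = 520.0 / 329 = 1.581 mg/L
k = ln2 / t½ = 0.693147 / 17.9 = 0.03872 h⁻¹
C = C₀ · e^(−k·t) = 1.581 × e^(−0.03872 × 80.0)
  = 1.581 × 0.04516 = 0.07140 mg/L
Convert: 0.07140 mg/L × 1000 = 71.40 µg/L

71.4 µg/L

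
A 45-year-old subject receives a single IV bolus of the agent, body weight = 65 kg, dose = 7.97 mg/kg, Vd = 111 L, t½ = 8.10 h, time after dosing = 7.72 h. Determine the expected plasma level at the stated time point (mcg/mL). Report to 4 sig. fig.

2.411 mcg/mL

Total dose = 7.97 × 65 = 518.1 mg
C₀ = Dose / Vd = 518.1 / 111 = 4.668 mg/L
k = ln2 / t½ = 0.693147 / 8.10 = 0.08557 h⁻¹
C = C₀ · e^(−k·t) = 4.668 × e^(−0.08557 × 7.72)
  = 4.668 × 0.5165 = 2.411 mg/L
(2.411 mg/L = 2.411 mcg/mL)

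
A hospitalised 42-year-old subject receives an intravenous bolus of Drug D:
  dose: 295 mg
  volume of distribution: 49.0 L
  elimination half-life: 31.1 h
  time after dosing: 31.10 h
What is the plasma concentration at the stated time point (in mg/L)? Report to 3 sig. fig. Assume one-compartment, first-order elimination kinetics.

3.01 mg/L

C₀ = Dose / Vd = 295.0 / 49.0 = 6.020 mg/L
k = ln2 / t½ = 0.693147 / 31.1 = 0.02229 h⁻¹
t / t½ = 31.10 / 31.1 = 1 half-lives
C = C₀ × (1/2)^1 = 6.020 × 0.5000 = 3.010 mg/L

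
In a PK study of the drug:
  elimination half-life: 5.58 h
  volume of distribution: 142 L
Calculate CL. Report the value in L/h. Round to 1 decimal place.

17.6 L/h

k = ln2 / t½ = 0.693147 / 5.58 = 0.1242 h⁻¹
CL = k × Vd = 0.1242 × 142 = 17.64 L/h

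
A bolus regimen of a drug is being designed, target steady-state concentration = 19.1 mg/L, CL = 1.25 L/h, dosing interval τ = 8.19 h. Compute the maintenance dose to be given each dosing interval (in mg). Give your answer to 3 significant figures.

At steady state, Dose/τ = Css × CL.
Dose = Css × CL × τ = 19.1 × 1.250 × 8.19 = 195.5 mg

196 mg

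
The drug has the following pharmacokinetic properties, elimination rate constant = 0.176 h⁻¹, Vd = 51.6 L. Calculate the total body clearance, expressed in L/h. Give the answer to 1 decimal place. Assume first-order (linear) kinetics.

CL = k × Vd = 0.176 × 51.6 = 9.082 L/h

9.1 L/h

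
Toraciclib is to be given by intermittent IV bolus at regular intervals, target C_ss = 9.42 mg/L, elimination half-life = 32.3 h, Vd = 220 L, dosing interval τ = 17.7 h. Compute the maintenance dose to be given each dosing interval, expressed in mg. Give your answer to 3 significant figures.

k = ln2 / t½ = 0.693147 / 32.3 = 0.02146 h⁻¹
CL = k × Vd = 0.02146 × 220 = 4.721 L/h
At steady state, Dose/τ = Css × CL.
Dose = Css × CL × τ = 9.42 × 4.721 × 17.7 = 787.2 mg

787 mg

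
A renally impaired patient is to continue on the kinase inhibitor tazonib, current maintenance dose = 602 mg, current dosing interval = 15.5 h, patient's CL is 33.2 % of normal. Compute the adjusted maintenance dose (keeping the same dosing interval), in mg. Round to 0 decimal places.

200 mg

To keep the same average steady-state level, dosing rate must scale with clearance.
CL ratio = 33.2 / 100 = 0.3320
New dose (same interval) = 602 × 0.3320 = 199.9 mg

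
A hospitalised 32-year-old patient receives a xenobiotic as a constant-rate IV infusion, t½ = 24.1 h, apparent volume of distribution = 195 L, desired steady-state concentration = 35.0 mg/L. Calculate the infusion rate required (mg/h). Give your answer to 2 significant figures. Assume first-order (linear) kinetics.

k = ln2 / t½ = 0.693147 / 24.1 = 0.02876 h⁻¹
CL = k × Vd = 0.02876 × 195 = 5.608 L/h
At steady state, infusion rate R₀ = Css × CL = 35.0 × 5.608 = 196.3 mg/h

200 mg/h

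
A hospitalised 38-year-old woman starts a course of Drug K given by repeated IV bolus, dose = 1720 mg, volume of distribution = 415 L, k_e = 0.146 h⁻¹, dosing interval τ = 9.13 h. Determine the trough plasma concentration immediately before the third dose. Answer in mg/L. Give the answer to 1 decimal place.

1.4 mg/L

C₀ per dose = Dose / Vd = 1720 / 415 = 4.145 mg/L
Fraction remaining after one interval: r = e^(−kτ) = e^(−0.1460 × 9.13) = 0.2637
Before dose 3, 2 doses have been given (aged 1τ, 2τ).
C_trough = C₀ × (r + r²) = 4.145 × (0.2637 + 0.06954) = 1.381 mg/L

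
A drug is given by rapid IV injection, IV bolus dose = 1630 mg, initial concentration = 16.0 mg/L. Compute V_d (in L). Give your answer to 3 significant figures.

102 L

Vd = Dose / C₀ = 1630 / 16.0 = 101.9 L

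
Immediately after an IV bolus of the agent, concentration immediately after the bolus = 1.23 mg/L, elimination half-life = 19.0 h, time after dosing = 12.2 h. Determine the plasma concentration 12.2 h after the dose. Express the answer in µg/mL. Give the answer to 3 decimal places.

0.788 µg/mL

k = ln2 / t½ = 0.693147 / 19.0 = 0.03648 h⁻¹
C = C₀ · e^(−k·t) = 1.230 × e^(−0.03648 × 12.2)
  = 1.230 × 0.6408 = 0.7882 mg/L
(0.7882 mg/L = 0.7882 µg/mL)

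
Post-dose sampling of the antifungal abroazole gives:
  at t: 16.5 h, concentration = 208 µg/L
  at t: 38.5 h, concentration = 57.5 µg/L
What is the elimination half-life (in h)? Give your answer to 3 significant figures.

k = ln(C₁/C₂) / (t₂ − t₁) = ln(208/57.5) / (38.5 − 16.5)
  = 1.286 / 22.00 = 0.05845 h⁻¹
t½ = ln2 / k = 0.693147 / 0.05845 = 11.86 h

11.9 h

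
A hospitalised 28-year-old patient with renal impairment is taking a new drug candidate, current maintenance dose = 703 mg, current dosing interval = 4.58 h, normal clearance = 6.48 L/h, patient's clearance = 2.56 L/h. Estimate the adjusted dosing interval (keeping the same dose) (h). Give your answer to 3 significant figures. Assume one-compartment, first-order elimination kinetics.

11.6 h

To keep the same average steady-state level, dosing rate must scale with clearance.
CL ratio = 2.56 / 6.48 = 0.3951
New interval (same dose) = 4.58 / 0.3951 = 11.59 h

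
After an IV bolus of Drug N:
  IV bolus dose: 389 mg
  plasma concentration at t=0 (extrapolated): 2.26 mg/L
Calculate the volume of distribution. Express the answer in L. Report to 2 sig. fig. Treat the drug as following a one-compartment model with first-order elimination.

170 L

Vd = Dose / C₀ = 389.0 / 2.26 = 172.1 L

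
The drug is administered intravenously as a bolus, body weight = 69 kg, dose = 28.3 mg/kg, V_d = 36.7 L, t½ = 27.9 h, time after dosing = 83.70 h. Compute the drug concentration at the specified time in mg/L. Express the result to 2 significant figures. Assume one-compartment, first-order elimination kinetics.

6.7 mg/L

Total dose = 28.3 × 69 = 1953 mg
C₀ = Dose / Vd = 1953 / 36.7 = 53.22 mg/L
k = ln2 / t½ = 0.693147 / 27.9 = 0.02484 h⁻¹
t / t½ = 83.70 / 27.9 = 3 half-lives
C = C₀ × (1/2)^3 = 53.22 × 0.1250 = 6.653 mg/L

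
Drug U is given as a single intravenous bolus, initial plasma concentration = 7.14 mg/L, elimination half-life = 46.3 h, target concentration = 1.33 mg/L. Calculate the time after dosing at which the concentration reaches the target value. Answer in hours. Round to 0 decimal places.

k = ln2 / t½ = 0.693147 / 46.3 = 0.01497 h⁻¹
t = ln(C₀ / C) / k = ln(7.140 / 1.33) / 0.01497
  = ln(5.368) / 0.01497 = 1.680 / 0.01497 = 112.2 h

112 h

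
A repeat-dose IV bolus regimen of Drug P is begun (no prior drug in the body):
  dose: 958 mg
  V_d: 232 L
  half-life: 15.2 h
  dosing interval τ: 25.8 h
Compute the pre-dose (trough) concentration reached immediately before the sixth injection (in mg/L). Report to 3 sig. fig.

1.84 mg/L

C₀ per dose = Dose / Vd = 958 / 232 = 4.129 mg/L
k = ln2 / t½ = 0.693147 / 15.2 = 0.04560 h⁻¹
Fraction remaining after one interval: r = e^(−kτ) = e^(−0.04560 × 25.8) = 0.3084
Before dose 6, 5 doses have been given (aged 1τ, 2τ, 3τ, 4τ, 5τ).
C_trough = C₀ × (r + r² + … + r^5) = C₀ × r(1−r^5)/(1−r)
        = 4.129 × 0.3084 × (1 − 0.002790) / (1 − 0.3084) = 1.836 mg/L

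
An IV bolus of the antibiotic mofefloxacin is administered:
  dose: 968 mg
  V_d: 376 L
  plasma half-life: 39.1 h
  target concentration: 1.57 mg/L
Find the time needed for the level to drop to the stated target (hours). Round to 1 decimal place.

C₀ = Dose / Vd = 968.0 / 376 = 2.574 mg/L
k = ln2 / t½ = 0.693147 / 39.1 = 0.01773 h⁻¹
t = ln(C₀ / C) / k = ln(2.574 / 1.57) / 0.01773
  = ln(1.639) / 0.01773 = 0.4941 / 0.01773 = 27.87 h

27.9 h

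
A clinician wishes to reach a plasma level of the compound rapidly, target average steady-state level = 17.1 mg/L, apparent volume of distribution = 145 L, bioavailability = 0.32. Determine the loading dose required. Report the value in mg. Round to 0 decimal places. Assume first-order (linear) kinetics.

7748 mg

LD = Css × Vd / F = 17.1 × 145 / 0.32 = 7748 mg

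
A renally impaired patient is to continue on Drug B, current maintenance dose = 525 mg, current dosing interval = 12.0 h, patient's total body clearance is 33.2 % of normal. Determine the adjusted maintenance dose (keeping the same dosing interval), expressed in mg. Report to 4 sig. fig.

To keep the same average steady-state level, dosing rate must scale with clearance.
CL ratio = 33.2 / 100 = 0.3320
New dose (same interval) = 525 × 0.3320 = 174.3 mg

174.3 mg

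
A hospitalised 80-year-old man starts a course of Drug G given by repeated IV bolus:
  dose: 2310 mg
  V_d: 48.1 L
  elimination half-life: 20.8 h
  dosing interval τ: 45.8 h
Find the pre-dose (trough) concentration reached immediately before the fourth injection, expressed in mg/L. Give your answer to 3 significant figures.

13.2 mg/L

C₀ per dose = Dose / Vd = 2310 / 48.1 = 48.02 mg/L
k = ln2 / t½ = 0.693147 / 20.8 = 0.03332 h⁻¹
Fraction remaining after one interval: r = e^(−kτ) = e^(−0.03332 × 45.8) = 0.2174
Before dose 4, 3 doses have been given (aged 1τ, 2τ, 3τ).
C_trough = C₀ × (r + r² + … + r^3) = C₀ × r(1−r^3)/(1−r)
        = 48.02 × 0.2174 × (1 − 0.01027) / (1 − 0.2174) = 13.20 mg/L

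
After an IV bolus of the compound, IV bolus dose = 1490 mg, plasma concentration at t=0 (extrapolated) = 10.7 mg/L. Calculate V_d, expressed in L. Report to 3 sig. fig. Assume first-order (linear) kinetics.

139 L

Vd = Dose / C₀ = 1490 / 10.7 = 139.3 L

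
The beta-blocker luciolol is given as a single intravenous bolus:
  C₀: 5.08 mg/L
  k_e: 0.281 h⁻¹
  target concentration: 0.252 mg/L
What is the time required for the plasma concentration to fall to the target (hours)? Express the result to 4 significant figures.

t = ln(C₀ / C) / k = ln(5.080 / 0.252) / 0.2810
  = ln(20.16) / 0.2810 = 3.004 / 0.2810 = 10.69 h

10.69 h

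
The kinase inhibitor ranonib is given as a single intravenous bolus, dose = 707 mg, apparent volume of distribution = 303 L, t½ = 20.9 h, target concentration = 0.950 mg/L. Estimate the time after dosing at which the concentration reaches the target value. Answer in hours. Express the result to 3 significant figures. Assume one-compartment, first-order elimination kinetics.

C₀ = Dose / Vd = 707.0 / 303 = 2.333 mg/L
k = ln2 / t½ = 0.693147 / 20.9 = 0.03316 h⁻¹
t = ln(C₀ / C) / k = ln(2.333 / 0.950) / 0.03316
  = ln(2.456) / 0.03316 = 0.8985 / 0.03316 = 27.10 h

27.1 h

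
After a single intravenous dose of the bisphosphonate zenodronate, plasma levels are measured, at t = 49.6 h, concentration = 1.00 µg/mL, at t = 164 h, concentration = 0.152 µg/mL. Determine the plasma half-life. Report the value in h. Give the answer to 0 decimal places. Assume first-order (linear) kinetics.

42 h

k = ln(C₁/C₂) / (t₂ − t₁) = ln(1.00/0.152) / (164 − 49.6)
  = 1.884 / 114.4 = 0.01647 h⁻¹
t½ = ln2 / k = 0.693147 / 0.01647 = 42.09 h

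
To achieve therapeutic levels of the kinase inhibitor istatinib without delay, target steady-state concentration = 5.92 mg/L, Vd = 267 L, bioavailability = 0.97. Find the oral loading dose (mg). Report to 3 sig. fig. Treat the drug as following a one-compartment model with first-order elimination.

LD = Css × Vd / F = 5.92 × 267 / 0.97 = 1630 mg

1630 mg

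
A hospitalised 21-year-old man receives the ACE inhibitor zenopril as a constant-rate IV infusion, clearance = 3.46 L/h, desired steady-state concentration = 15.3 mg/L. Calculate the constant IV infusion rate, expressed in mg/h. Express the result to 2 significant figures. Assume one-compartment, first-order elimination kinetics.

At steady state, infusion rate R₀ = Css × CL = 15.3 × 3.460 = 52.94 mg/h

53 mg/h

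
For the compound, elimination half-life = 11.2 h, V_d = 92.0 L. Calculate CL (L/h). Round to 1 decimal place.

k = ln2 / t½ = 0.693147 / 11.2 = 0.06189 h⁻¹
CL = k × Vd = 0.06189 × 92.0 = 5.694 L/h

5.7 L/h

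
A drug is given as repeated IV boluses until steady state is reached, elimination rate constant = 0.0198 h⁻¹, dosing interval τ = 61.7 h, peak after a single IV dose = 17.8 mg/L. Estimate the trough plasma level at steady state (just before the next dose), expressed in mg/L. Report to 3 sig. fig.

7.44 mg/L

e^(−kτ) = e^(−0.01980 × 61.7) = 0.2947
Accumulation ratio R = 1 / (1 − e^(−kτ)) = 1 / (1 − 0.2947) = 1.418
Steady-state trough = C₀ × R × e^(−kτ) = 17.8 × 1.418 × 0.2947 = 7.438 mg/L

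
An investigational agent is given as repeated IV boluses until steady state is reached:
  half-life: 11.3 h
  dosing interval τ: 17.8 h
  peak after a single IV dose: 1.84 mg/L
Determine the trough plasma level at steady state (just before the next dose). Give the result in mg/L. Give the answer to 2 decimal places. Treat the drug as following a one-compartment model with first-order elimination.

0.93 mg/L

k = ln2 / t½ = 0.693147 / 11.3 = 0.06134 h⁻¹
e^(−kτ) = e^(−0.06134 × 17.8) = 0.3356
Accumulation ratio R = 1 / (1 − e^(−kτ)) = 1 / (1 − 0.3356) = 1.505
Steady-state trough = C₀ × R × e^(−kτ) = 1.84 × 1.505 × 0.3356 = 0.9293 mg/L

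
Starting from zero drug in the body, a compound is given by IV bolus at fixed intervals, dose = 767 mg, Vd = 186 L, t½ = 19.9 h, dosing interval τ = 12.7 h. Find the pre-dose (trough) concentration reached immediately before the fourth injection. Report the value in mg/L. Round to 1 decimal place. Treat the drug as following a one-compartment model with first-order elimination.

5.4 mg/L

C₀ per dose = Dose / Vd = 767 / 186 = 4.124 mg/L
k = ln2 / t½ = 0.693147 / 19.9 = 0.03483 h⁻¹
Fraction remaining after one interval: r = e^(−kτ) = e^(−0.03483 × 12.7) = 0.6425
Before dose 4, 3 doses have been given (aged 1τ, 2τ, 3τ).
C_trough = C₀ × (r + r² + … + r^3) = C₀ × r(1−r^3)/(1−r)
        = 4.124 × 0.6425 × (1 − 0.2652) / (1 − 0.6425) = 5.446 mg/L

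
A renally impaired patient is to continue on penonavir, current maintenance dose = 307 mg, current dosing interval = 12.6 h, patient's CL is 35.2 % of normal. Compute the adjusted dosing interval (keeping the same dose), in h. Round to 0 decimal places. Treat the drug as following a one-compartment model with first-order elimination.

36 h

To keep the same average steady-state level, dosing rate must scale with clearance.
CL ratio = 35.2 / 100 = 0.3520
New interval (same dose) = 12.6 / 0.3520 = 35.80 h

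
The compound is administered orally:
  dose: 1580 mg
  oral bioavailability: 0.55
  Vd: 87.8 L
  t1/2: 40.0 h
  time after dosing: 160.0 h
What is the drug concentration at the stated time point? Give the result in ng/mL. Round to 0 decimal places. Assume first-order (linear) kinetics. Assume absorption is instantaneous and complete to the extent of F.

Amount reaching circulation = F × Dose = 0.55 × 1580 = 869.0 mg
C₀ = F·Dose / Vd = 869.0 / 87.8 = 9.897 mg/L
k = ln2 / t½ = 0.693147 / 40.0 = 0.01733 h⁻¹
t / t½ = 160.0 / 40.0 = 4 half-lives
C = C₀ × (1/2)^4 = 9.897 × 0.06250 = 0.6186 mg/L
Convert: 0.6186 mg/L × 1000 = 618.6 ng/mL

619 ng/mL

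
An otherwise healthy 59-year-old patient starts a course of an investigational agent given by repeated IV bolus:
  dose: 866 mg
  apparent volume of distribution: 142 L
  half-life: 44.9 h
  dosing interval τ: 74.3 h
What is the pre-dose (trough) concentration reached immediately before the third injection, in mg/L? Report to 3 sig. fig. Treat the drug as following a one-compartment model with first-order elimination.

C₀ per dose = Dose / Vd = 866 / 142 = 6.099 mg/L
k = ln2 / t½ = 0.693147 / 44.9 = 0.01544 h⁻¹
Fraction remaining after one interval: r = e^(−kτ) = e^(−0.01544 × 74.3) = 0.3175
Before dose 3, 2 doses have been given (aged 1τ, 2τ).
C_trough = C₀ × (r + r²) = 6.099 × (0.3175 + 0.1008) = 2.551 mg/L

2.55 mg/L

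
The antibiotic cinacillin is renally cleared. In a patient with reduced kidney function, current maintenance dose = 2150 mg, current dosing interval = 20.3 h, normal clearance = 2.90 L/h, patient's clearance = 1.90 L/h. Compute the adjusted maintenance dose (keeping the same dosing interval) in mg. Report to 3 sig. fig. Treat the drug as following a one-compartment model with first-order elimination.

To keep the same average steady-state level, dosing rate must scale with clearance.
CL ratio = 1.90 / 2.90 = 0.6552
New dose (same interval) = 2150 × 0.6552 = 1409 mg

1410 mg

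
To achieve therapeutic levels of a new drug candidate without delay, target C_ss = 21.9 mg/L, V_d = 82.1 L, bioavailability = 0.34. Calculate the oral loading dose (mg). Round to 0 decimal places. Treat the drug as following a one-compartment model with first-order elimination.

LD = Css × Vd / F = 21.9 × 82.1 / 0.34 = 5288 mg

5288 mg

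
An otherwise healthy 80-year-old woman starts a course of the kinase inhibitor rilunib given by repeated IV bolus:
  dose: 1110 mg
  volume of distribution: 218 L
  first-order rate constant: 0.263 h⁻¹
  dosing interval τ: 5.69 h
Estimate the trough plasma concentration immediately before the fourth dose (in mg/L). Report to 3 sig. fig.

1.45 mg/L

C₀ per dose = Dose / Vd = 1110 / 218 = 5.092 mg/L
Fraction remaining after one interval: r = e^(−kτ) = e^(−0.2630 × 5.69) = 0.2239
Before dose 4, 3 doses have been given (aged 1τ, 2τ, 3τ).
C_trough = C₀ × (r + r² + … + r^3) = C₀ × r(1−r^3)/(1−r)
        = 5.092 × 0.2239 × (1 − 0.01122) / (1 − 0.2239) = 1.453 mg/L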